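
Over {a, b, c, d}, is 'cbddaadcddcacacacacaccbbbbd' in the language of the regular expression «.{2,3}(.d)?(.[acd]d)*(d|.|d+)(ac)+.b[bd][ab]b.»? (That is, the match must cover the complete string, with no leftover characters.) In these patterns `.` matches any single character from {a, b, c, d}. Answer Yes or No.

Yes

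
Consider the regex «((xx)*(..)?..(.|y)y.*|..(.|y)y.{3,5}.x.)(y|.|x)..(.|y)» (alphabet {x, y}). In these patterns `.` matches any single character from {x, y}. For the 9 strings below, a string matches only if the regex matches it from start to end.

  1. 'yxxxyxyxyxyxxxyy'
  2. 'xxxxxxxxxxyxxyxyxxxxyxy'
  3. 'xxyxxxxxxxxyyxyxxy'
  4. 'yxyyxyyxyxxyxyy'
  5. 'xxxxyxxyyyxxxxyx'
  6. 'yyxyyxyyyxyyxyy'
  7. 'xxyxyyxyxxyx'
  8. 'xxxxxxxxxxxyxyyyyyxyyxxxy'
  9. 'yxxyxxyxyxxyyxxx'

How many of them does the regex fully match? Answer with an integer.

7

1 → no match
2 → match
3 → no match
4 → match
5 → match
6 → match
7 → match
8 → match
9 → match
Total matched: 7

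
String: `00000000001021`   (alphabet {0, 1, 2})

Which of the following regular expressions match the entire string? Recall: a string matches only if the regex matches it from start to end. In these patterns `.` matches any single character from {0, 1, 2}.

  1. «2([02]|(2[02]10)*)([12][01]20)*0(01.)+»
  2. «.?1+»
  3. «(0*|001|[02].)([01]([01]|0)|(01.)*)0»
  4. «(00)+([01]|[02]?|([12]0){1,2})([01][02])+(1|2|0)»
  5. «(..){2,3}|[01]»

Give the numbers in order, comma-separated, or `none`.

1 → no match — must start with `2`
2 → no match
3 → no match — must end with `0`
4 → match
5 → no match

4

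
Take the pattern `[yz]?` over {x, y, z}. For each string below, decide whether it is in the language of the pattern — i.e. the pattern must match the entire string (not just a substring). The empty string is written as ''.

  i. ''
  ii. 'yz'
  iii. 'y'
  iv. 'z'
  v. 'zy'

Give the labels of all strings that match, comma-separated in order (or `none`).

i, iii, iv

i. '' → match
ii. 'yz' → no match
iii. 'y' → match
iv. 'z' → match
v. 'zy' → no match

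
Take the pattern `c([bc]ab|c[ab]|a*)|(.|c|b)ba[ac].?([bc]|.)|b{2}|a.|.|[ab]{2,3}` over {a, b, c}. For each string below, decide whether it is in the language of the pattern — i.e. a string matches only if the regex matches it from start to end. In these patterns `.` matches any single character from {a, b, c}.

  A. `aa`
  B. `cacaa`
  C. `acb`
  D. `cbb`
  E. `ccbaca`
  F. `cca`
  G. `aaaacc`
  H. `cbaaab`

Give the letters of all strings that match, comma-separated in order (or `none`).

A, F, H

A → match
B → no match
C → no match
D → no match
E → no match
F → match
G → no match
H → match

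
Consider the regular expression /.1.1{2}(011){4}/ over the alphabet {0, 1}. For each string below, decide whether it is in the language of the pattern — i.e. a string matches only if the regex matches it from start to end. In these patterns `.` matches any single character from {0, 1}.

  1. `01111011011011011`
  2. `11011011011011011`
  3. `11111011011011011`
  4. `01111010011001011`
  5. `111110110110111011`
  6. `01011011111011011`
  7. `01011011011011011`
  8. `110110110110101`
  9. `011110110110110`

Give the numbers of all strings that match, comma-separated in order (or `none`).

1, 2, 3, 7

1 → match
2 → match
3 → match
4 → no match
5 → no match
6 → no match
7 → match
8 → no match — must end with `011`
9 → no match — must end with `011`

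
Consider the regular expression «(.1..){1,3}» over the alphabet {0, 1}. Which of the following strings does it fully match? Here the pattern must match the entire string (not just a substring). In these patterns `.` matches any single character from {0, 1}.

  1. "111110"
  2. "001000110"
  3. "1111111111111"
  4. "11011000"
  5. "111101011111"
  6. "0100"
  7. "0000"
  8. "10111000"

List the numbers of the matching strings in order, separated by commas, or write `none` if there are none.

1. "111110" → no match
2. "001000110" → no match
3 → no match
4. "11011000" → no match
5. "111101011111" → match
6. "0100" → match
7. "0000" → no match
8. "10111000" → no match

5, 6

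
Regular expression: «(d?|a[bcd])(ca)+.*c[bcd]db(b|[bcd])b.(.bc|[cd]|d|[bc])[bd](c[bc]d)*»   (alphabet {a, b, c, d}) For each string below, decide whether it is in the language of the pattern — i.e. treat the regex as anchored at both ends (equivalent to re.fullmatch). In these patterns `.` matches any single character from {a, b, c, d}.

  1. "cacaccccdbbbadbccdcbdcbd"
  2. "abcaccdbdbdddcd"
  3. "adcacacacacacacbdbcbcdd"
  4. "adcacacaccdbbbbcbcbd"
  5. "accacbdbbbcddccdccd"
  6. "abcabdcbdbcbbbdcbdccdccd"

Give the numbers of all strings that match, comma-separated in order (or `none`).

1, 3, 4, 5, 6

1 → match
2 → no match
3 → match
4 → match
5 → match
6 → match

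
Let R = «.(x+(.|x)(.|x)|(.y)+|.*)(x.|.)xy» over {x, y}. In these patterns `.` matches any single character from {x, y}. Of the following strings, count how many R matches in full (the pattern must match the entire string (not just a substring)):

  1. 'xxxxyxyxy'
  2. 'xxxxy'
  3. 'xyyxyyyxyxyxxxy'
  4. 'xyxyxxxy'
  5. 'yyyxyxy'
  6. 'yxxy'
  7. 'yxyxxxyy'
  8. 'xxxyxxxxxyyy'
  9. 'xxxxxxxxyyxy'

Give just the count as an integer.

1 → match
2 → match
3 → match
4 → match
5 → match
6 → match
7 → no match — must end with 'xy'
8 → no match — must end with 'xy'
9 → match
Total matched: 7

7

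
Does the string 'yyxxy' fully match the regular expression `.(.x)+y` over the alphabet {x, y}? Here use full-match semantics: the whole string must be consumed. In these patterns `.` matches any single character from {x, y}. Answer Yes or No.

No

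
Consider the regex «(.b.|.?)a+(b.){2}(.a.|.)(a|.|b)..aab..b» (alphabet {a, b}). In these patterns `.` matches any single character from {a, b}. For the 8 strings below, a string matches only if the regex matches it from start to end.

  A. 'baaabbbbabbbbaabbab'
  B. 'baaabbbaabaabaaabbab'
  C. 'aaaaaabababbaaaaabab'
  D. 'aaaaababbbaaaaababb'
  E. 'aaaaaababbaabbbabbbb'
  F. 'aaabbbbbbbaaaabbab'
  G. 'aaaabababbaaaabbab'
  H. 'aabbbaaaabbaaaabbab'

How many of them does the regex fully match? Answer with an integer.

A → no match
B → no match
C → no match
D → match
E → no match
F → no match
G → match
H → no match
Total matched: 2

2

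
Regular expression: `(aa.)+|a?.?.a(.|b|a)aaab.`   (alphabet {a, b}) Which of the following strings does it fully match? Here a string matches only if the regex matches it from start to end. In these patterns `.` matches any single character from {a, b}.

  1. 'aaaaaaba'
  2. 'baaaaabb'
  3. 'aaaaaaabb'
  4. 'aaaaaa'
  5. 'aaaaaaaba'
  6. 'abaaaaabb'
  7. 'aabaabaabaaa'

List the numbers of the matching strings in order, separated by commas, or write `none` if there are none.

1 → match
2 → match
3 → match
4 → match
5 → match
6 → match
7 → match

1, 2, 3, 4, 5, 6, 7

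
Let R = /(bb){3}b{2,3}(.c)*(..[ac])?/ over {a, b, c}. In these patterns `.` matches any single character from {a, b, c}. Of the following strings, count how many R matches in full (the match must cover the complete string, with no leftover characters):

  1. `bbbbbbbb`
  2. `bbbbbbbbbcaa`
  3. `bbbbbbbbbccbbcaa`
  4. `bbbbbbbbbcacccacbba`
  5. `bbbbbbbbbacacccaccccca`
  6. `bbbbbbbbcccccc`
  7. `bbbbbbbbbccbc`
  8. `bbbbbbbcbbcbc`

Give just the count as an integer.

6

1. `bbbbbbbb` → match
2. `bbbbbbbbbcaa` → match
3 → no match
4 → match
5 → match
6 → match
7 → match
8 → no match
Total matched: 6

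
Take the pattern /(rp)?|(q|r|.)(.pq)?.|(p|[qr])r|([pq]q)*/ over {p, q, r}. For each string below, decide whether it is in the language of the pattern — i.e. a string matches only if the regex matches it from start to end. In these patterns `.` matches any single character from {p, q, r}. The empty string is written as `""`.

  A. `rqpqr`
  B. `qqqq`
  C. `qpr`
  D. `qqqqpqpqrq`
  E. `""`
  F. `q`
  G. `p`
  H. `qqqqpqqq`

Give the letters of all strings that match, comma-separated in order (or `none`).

A, B, E, H

A. `rqpqr` → match
B. `qqqq` → match
C. `qpr` → no match
D. `qqqqpqpqrq` → no match
E. `""` → match
F. `q` → no match
G. `p` → no match
H. `qqqqpqqq` → match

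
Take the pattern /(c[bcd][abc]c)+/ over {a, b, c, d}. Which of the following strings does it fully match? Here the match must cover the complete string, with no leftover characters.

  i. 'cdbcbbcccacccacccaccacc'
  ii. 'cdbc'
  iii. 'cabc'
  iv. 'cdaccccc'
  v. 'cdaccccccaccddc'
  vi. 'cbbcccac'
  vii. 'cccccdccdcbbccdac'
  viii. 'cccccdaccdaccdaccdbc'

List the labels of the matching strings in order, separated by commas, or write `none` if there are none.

ii, iv, vi, viii

i → no match
ii → match
iii → no match
iv → match
v → no match
vi → match
vii → no match
viii → match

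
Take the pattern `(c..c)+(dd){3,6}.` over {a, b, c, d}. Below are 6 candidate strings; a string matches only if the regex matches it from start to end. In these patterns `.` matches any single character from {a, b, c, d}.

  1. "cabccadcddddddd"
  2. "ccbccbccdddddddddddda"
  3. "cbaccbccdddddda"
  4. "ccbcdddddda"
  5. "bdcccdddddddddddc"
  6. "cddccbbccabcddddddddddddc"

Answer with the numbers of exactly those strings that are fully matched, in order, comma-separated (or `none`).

1, 2, 3, 4, 6

1 → match
2 → match
3 → match
4. "ccbcdddddda" → match
5 → no match — must start with "c"
6 → match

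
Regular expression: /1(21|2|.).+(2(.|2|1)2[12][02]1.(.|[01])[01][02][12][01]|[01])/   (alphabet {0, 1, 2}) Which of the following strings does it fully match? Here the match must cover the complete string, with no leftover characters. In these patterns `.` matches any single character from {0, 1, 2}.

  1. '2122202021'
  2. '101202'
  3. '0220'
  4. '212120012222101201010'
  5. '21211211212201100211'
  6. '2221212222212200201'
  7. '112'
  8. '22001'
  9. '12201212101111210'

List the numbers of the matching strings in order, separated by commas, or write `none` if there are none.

9

1. '2122202021' → no match — must start with '1'
2. '101202' → no match
3. '0220' → no match — must start with '1'
4 → no match — must start with '1'
5 → no match — must start with '1'
6 → no match — must start with '1'
7. '112' → no match
8. '22001' → no match — must start with '1'
9 → match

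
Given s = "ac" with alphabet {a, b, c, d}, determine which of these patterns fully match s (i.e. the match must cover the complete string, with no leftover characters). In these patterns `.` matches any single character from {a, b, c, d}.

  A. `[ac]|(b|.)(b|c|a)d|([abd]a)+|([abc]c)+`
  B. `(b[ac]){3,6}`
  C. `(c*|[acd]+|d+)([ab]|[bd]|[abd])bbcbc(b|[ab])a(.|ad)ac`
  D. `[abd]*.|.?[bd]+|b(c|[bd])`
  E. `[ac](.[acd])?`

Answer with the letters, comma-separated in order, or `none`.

A → match
B → no match — must start with "b"
C → no match
D → match
E → no match

A, D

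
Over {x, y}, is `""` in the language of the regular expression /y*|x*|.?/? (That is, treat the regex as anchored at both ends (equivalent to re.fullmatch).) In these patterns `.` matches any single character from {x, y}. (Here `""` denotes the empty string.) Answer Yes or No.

Yes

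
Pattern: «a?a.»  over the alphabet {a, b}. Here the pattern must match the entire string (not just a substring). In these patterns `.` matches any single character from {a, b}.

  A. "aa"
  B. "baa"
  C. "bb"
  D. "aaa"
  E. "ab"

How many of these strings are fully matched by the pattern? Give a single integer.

3

A. "aa" → match
B. "baa" → no match
C. "bb" → no match
D. "aaa" → match
E. "ab" → match
Total matched: 3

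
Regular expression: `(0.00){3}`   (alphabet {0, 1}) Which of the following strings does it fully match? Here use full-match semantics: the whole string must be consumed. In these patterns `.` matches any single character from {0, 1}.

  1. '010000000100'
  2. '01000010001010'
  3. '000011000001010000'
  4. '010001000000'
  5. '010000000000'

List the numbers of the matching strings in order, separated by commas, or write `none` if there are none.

1, 4, 5

1. '010000000100' → match
2 → no match — must end with '00'
3 → no match
4. '010001000000' → match
5. '010000000000' → match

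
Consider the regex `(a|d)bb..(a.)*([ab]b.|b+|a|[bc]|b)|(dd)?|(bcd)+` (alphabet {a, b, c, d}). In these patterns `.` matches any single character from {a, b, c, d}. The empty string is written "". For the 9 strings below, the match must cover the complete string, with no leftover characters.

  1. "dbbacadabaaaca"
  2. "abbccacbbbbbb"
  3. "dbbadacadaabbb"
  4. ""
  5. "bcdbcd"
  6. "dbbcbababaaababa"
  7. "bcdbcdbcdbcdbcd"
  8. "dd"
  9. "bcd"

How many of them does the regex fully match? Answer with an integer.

9

1 → match
2 → match
3 → match
4. "" → match
5. "bcdbcd" → match
6 → match
7 → match
8. "dd" → match
9. "bcd" → match
Total matched: 9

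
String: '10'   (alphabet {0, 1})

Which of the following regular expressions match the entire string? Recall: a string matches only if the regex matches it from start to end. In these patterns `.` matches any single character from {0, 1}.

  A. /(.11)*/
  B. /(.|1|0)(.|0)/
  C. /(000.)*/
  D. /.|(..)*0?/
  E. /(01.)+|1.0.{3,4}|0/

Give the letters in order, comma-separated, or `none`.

A → no match
B → match
C → no match
D → match
E → no match

B, D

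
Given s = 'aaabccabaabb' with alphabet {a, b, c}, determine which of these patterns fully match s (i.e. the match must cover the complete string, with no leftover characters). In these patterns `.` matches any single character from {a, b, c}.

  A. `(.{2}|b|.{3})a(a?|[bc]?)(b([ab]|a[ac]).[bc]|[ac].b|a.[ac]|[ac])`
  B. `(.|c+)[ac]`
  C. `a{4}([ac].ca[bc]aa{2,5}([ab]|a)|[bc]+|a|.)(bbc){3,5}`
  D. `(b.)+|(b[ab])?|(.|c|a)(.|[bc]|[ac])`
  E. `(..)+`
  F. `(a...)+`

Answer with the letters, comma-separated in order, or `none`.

A → no match
B → no match
C → no match — must end with 'bbc'
D → no match
E → match
F → no match

E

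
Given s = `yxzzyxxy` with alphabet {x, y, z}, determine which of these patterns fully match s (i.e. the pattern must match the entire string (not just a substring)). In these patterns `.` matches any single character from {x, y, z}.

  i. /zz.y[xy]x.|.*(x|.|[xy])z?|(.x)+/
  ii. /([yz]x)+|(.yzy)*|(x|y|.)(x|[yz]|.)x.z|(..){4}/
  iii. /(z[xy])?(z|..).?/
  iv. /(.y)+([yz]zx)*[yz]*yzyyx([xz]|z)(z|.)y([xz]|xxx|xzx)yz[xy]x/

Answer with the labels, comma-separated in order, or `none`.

i → match
ii → match
iii → no match
iv → no match — must end with `x`

i, ii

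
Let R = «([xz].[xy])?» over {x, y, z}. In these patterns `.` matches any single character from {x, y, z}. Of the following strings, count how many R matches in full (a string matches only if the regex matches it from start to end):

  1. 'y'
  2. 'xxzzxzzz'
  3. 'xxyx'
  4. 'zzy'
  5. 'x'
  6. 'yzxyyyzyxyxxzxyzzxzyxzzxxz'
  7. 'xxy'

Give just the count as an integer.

2

1 → no match
2 → no match
3 → no match
4 → match
5 → no match
6 → no match
7 → match
Total matched: 2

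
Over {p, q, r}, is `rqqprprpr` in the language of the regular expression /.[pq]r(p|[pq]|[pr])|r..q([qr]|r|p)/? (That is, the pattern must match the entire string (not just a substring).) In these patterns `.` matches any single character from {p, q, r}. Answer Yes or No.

No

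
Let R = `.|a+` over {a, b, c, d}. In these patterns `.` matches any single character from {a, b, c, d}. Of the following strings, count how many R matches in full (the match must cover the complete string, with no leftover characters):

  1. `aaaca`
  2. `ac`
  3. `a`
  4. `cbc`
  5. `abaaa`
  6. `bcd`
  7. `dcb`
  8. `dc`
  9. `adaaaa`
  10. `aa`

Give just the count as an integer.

1 → no match
2 → no match
3 → match
4 → no match
5 → no match
6 → no match
7 → no match
8 → no match
9 → no match
10 → match
Total matched: 2

2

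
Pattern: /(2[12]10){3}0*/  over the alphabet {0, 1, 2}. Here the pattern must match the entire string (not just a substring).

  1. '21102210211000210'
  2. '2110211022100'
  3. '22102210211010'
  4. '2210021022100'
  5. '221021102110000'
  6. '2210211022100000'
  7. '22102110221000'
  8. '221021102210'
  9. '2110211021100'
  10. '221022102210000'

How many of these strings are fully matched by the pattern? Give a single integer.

7

1 → no match
2 → match
3 → no match
4 → no match
5 → match
6 → match
7 → match
8. '221021102210' → match
9 → match
10 → match
Total matched: 7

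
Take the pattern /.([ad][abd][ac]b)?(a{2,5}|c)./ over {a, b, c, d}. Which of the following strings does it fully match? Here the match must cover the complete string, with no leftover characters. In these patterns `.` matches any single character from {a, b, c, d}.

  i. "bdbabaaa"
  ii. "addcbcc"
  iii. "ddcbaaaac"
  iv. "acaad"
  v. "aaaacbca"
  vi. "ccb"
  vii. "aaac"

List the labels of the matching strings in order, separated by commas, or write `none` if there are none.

i, ii, vi, vii

i → match
ii → match
iii → no match
iv → no match
v → no match
vi → match
vii → match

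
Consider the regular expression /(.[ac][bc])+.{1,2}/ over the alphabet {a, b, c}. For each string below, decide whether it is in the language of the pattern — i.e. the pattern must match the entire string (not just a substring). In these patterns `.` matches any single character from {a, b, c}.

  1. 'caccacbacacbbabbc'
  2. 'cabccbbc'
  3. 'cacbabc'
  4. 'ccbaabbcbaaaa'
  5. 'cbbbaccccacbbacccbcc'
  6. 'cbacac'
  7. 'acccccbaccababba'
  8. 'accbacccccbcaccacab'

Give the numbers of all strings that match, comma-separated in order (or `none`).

1 → match
2 → match
3 → match
4 → no match
5 → no match
6 → no match
7 → no match
8 → no match

1, 2, 3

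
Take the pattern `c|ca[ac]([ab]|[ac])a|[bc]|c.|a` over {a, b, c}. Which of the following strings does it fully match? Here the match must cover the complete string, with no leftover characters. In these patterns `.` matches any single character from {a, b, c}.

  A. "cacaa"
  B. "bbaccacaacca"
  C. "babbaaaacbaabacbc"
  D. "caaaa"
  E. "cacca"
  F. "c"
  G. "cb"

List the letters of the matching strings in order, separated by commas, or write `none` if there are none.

A, D, E, F, G

A → match
B → no match
C → no match
D → match
E → match
F → match
G → match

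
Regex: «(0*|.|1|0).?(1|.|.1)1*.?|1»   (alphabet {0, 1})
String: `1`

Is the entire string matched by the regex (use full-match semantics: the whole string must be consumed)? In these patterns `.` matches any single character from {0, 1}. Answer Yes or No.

Yes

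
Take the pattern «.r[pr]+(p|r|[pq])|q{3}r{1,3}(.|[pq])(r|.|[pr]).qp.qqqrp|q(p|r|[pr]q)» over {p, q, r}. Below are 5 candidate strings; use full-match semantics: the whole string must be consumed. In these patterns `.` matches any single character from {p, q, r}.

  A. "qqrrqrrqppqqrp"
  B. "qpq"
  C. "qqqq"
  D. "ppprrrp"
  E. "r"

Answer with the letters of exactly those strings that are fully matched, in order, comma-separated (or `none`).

A → no match
B → match
C → no match
D → no match
E → no match

B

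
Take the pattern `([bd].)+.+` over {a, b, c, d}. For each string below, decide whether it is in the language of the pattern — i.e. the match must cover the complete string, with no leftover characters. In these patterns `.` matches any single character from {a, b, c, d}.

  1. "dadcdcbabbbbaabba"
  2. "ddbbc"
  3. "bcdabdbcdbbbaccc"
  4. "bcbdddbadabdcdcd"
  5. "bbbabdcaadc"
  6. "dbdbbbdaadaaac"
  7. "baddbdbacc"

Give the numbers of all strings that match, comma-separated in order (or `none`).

1 → match
2. "ddbbc" → match
3 → match
4 → match
5. "bbbabdcaadc" → match
6 → match
7. "baddbdbacc" → match

1, 2, 3, 4, 5, 6, 7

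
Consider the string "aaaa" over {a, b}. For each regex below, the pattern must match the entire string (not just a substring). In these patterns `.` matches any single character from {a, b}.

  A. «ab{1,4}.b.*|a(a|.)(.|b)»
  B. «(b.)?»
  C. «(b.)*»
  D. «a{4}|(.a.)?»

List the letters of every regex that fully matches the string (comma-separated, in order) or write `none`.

D

A → no match
B → no match
C → no match
D → match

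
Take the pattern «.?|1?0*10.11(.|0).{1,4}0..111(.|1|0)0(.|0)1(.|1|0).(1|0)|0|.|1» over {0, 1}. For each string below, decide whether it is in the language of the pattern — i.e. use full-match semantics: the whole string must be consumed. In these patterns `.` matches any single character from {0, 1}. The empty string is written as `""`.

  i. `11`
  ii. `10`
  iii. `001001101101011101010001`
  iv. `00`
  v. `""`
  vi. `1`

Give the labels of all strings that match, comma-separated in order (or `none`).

i → no match
ii → no match
iii → no match
iv → no match
v → match
vi → match

v, vi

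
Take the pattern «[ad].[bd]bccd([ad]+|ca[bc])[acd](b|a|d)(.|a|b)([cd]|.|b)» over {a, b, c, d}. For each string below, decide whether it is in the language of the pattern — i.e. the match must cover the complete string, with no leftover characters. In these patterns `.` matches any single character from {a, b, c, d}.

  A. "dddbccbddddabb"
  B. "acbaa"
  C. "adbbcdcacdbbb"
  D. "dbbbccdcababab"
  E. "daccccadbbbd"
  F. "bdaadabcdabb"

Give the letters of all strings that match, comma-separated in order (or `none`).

A → no match
B. "acbaa" → no match
C → no match
D → match
E. "daccccadbbbd" → no match
F. "bdaadabcdabb" → no match

D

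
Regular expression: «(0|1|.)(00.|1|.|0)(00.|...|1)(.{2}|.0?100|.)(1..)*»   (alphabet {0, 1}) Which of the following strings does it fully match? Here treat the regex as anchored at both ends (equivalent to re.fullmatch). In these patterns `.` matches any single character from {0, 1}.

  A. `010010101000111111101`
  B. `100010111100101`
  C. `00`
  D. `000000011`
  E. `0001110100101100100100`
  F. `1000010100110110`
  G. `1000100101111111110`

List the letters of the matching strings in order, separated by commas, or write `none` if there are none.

A → no match
B → match
C → no match
D → match
E → match
F → match
G → match

B, D, E, F, G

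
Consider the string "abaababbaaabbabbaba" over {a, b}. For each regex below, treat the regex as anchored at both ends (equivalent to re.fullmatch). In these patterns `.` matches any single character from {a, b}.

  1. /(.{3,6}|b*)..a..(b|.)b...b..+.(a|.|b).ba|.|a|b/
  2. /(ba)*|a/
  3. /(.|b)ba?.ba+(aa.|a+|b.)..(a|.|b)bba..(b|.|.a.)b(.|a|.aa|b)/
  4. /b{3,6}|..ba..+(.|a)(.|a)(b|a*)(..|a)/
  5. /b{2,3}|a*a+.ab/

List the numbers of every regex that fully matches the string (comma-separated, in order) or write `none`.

1 → no match
2 → no match
3 → match
4 → no match
5 → no match

3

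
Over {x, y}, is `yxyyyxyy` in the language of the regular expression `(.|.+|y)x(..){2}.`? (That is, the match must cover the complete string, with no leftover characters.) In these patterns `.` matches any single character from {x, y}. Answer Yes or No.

No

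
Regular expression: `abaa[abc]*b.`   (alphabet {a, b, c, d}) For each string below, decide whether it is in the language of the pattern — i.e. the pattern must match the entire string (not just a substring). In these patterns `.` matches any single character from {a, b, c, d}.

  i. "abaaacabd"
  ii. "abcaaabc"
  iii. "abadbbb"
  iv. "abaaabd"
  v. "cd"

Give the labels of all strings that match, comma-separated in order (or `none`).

i → match
ii → no match — must start with "abaa"
iii → no match — must start with "abaa"
iv → match
v → no match — must start with "abaa"

i, iv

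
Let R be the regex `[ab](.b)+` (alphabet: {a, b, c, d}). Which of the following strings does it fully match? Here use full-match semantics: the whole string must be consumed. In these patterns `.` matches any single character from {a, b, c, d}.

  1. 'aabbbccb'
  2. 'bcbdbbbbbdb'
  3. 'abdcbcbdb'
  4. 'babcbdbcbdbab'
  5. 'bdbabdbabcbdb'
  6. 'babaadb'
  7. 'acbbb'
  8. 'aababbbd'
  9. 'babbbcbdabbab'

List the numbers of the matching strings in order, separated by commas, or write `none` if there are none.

1. 'aabbbccb' → no match
2. 'bcbdbbbbbdb' → match
3. 'abdcbcbdb' → no match
4 → match
5 → match
6. 'babaadb' → no match
7. 'acbbb' → match
8. 'aababbbd' → no match — must end with 'b'
9 → no match

2, 4, 5, 7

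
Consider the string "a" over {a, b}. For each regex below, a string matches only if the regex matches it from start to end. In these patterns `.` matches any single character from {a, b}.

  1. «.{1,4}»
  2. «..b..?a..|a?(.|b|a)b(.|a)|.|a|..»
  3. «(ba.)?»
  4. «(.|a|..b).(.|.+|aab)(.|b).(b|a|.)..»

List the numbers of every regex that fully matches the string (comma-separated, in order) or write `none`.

1 → match
2 → match
3 → no match
4 → no match

1, 2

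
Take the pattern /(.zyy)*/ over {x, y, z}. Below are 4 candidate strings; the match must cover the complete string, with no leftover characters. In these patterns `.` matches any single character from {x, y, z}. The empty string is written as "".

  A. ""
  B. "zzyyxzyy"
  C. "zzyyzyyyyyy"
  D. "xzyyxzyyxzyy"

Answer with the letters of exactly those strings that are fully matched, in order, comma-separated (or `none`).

A → match
B → match
C → no match
D → match

A, B, D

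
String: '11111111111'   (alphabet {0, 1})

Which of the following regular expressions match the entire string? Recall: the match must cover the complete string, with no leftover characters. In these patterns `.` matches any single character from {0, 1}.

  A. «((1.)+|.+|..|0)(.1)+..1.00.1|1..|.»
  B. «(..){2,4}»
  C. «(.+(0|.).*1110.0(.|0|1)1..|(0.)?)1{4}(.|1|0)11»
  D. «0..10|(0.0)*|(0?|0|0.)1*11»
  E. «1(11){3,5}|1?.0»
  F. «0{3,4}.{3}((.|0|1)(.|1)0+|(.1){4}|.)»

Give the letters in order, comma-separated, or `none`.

D, E

A → no match
B → no match
C → no match
D → match
E → match
F → no match — must start with '0'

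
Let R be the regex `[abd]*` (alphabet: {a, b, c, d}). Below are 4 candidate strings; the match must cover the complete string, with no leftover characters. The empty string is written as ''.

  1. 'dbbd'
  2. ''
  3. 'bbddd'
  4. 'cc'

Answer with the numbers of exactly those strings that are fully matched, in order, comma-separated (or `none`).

1 → match
2 → match
3 → match
4 → no match

1, 2, 3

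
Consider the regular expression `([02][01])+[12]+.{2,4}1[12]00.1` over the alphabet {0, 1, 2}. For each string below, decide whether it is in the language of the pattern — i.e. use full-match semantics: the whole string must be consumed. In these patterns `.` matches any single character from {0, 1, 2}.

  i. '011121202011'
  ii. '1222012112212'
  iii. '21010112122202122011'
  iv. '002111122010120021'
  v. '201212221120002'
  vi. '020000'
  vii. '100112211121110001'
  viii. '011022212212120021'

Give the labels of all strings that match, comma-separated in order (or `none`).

iv

i → no match
ii → no match — must end with '1'
iii → no match
iv → match
v → no match — must end with '1'
vi → no match — must end with '1'
vii → no match
viii → no match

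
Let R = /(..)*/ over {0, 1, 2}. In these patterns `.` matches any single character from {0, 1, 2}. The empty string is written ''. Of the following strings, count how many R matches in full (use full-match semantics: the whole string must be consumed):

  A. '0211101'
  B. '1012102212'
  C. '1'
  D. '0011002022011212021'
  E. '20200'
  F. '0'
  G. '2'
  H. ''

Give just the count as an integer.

2

A. '0211101' → no match
B. '1012102212' → match
C. '1' → no match
D → no match
E. '20200' → no match
F. '0' → no match
G. '2' → no match
H. '' → match
Total matched: 2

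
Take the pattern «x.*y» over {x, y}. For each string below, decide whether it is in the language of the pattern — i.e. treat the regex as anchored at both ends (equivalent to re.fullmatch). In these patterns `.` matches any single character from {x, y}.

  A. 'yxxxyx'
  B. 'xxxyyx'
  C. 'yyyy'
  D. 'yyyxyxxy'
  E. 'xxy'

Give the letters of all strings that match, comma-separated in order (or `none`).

E

A → no match — must start with 'x'
B → no match — must end with 'y'
C → no match — must start with 'x'
D → no match — must start with 'x'
E → match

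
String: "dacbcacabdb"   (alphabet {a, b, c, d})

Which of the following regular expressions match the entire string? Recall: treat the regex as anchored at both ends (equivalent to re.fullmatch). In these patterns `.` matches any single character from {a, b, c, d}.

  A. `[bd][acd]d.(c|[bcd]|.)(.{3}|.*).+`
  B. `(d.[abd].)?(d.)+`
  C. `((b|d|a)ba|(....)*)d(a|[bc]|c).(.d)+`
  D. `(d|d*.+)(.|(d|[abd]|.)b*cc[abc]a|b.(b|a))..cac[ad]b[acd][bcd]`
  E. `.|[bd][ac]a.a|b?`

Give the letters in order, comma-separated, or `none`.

A → no match
B → no match
C → no match — must end with "d"
D → match
E → no match

D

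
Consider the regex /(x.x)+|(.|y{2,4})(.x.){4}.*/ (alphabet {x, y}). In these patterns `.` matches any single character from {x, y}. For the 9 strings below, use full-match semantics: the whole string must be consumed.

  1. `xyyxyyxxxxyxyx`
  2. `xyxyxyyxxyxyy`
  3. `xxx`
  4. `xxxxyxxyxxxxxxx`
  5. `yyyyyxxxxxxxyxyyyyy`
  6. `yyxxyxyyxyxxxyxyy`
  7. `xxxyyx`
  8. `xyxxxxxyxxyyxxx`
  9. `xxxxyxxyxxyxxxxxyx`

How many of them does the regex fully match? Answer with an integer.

1 → no match
2 → no match
3 → match
4 → match
5 → no match
6 → match
7 → no match
8 → no match
9 → match
Total matched: 4

4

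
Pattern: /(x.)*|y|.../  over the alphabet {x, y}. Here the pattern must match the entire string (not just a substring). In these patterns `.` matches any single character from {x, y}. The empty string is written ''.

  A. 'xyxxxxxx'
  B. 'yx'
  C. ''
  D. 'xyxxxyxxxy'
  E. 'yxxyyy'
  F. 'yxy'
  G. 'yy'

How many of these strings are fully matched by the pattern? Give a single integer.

4

A → match
B → no match
C → match
D → match
E → no match
F → match
G → no match
Total matched: 4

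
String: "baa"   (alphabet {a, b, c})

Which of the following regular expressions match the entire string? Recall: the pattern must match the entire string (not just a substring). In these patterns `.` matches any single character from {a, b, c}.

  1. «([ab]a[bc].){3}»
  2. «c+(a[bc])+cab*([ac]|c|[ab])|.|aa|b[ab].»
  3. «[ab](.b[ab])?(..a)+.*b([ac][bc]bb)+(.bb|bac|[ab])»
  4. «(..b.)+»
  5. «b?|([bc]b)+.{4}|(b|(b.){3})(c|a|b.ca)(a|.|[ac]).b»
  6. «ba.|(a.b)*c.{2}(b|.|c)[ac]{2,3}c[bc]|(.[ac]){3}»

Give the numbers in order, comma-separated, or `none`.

1 → no match
2 → match
3 → no match
4 → no match
5 → no match
6 → match

2, 6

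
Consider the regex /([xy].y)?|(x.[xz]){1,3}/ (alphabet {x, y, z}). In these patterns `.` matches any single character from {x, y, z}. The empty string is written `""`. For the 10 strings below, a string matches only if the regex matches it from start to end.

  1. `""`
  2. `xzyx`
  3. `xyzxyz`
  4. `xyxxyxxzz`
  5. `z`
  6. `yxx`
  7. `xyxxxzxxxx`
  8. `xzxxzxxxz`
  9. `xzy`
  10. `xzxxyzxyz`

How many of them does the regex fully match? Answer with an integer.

6

1. `""` → match
2. `xzyx` → no match
3. `xyzxyz` → match
4. `xyxxyxxzz` → match
5. `z` → no match
6. `yxx` → no match
7. `xyxxxzxxxx` → no match
8. `xzxxzxxxz` → match
9. `xzy` → match
10. `xzxxyzxyz` → match
Total matched: 6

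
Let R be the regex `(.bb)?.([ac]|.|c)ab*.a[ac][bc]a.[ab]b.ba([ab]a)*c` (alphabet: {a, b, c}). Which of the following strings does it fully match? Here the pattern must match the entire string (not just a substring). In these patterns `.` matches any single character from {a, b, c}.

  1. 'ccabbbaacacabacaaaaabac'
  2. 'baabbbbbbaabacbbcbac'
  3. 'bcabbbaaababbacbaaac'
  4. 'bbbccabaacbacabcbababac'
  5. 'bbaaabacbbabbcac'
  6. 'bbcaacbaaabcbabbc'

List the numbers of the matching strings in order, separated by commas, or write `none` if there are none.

1 → no match
2 → match
3 → no match
4 → match
5 → no match
6 → no match

2, 4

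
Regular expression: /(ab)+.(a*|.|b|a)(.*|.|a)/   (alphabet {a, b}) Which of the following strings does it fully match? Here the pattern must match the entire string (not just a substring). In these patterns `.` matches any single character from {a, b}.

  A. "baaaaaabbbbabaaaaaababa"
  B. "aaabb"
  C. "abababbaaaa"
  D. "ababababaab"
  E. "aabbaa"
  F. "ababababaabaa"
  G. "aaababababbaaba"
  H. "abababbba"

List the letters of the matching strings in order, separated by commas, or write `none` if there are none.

C, D, F, H

A → no match — must start with "ab"
B → no match — must start with "ab"
C → match
D → match
E → no match — must start with "ab"
F → match
G → no match — must start with "ab"
H → match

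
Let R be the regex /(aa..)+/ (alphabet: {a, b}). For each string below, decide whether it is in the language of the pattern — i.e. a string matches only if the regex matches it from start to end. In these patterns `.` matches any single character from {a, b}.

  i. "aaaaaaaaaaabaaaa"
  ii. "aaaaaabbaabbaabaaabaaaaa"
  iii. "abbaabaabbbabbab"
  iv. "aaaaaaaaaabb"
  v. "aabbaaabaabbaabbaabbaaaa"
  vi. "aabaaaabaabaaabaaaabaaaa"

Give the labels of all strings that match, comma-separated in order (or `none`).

i → match
ii → match
iii → no match — must start with "aa"
iv → match
v → match
vi → match

i, ii, iv, v, vi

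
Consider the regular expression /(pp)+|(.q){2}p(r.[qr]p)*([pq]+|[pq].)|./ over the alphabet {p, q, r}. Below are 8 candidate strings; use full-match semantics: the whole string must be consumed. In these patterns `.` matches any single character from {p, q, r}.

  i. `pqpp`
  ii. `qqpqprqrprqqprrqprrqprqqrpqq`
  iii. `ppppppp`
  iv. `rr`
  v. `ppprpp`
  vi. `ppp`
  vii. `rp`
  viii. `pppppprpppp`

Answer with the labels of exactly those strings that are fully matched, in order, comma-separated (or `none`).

i → no match
ii → no match
iii → no match
iv → no match
v → no match
vi → no match
vii → no match
viii → no match

none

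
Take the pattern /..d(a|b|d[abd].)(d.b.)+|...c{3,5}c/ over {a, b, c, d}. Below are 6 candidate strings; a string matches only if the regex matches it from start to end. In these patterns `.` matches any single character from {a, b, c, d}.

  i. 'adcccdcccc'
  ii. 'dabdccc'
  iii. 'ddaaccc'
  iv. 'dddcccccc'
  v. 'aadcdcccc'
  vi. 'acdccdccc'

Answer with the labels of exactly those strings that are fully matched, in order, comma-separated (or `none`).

iv

i → no match
ii → no match
iii → no match
iv → match
v → no match
vi → no match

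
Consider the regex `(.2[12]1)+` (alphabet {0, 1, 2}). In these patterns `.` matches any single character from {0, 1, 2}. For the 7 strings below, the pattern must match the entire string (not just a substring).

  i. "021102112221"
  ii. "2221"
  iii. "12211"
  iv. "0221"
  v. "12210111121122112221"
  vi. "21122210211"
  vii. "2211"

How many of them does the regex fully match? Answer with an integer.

i → match
ii → match
iii → no match
iv → match
v → no match
vi → no match
vii → match
Total matched: 4

4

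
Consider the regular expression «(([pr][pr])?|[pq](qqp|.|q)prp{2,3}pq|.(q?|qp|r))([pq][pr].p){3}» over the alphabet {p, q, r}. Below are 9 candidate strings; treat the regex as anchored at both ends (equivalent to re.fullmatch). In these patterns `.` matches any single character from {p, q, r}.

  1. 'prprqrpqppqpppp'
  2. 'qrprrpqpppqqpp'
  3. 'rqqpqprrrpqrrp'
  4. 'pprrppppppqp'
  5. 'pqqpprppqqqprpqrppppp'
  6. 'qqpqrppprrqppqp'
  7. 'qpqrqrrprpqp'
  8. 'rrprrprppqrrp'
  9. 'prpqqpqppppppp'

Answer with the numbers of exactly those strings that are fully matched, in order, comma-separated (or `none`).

none

1 → no match
2 → no match
3 → no match
4 → no match
5 → no match
6 → no match
7 → no match
8 → no match
9 → no match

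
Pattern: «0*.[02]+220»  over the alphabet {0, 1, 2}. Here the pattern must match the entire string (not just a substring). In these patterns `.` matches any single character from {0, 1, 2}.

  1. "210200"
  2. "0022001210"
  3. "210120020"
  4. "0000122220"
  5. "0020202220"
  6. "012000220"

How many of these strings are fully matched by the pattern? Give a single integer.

3

1 → no match — must end with "220"
2 → no match — must end with "220"
3 → no match — must end with "220"
4 → match
5 → match
6 → match
Total matched: 3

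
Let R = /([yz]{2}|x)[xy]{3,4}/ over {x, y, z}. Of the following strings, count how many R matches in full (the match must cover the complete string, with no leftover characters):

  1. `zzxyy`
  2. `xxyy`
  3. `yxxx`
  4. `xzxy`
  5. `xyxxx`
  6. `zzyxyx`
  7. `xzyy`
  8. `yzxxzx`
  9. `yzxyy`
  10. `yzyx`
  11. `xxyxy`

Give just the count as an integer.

6

1 → match
2 → match
3 → no match
4 → no match
5 → match
6 → match
7 → no match
8 → no match
9 → match
10 → no match
11 → match
Total matched: 6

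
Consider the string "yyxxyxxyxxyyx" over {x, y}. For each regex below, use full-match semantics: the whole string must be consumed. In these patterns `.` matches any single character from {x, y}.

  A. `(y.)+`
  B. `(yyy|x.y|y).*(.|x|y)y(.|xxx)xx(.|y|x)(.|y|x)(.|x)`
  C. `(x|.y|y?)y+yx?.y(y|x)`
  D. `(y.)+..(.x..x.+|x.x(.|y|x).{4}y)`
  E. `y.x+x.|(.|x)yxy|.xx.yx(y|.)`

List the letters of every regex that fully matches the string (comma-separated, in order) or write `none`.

A → no match
B → no match
C → no match
D → match
E → no match

D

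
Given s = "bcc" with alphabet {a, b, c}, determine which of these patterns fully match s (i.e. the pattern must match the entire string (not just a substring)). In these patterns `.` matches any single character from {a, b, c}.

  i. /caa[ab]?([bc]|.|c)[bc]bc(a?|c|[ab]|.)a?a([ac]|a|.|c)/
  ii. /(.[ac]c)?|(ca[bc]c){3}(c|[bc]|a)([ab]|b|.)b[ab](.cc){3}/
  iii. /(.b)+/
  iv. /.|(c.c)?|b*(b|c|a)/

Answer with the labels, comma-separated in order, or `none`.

i → no match — must start with "caa"
ii → match
iii → no match — must end with "b"
iv → no match

ii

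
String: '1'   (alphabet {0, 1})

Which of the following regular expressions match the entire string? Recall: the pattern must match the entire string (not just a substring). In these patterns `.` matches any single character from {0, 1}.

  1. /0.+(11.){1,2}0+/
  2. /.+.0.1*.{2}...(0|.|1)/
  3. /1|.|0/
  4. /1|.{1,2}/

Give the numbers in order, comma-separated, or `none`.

3, 4

1 → no match — must start with '0'
2 → no match
3 → match
4 → match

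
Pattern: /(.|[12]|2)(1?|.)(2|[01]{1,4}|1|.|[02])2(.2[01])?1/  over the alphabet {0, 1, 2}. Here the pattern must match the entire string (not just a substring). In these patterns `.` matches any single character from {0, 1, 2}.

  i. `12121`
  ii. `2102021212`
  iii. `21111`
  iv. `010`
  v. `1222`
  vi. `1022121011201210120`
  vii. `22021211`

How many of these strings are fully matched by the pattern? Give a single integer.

2

i. `12121` → match
ii. `2102021212` → no match — must end with `1`
iii. `21111` → no match
iv. `010` → no match — must end with `1`
v. `1222` → no match — must end with `1`
vi → no match — must end with `1`
vii. `22021211` → match
Total matched: 2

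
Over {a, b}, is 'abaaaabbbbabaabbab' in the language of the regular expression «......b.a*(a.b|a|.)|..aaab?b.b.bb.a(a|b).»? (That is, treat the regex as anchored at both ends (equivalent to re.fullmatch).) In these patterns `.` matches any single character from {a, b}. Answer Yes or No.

No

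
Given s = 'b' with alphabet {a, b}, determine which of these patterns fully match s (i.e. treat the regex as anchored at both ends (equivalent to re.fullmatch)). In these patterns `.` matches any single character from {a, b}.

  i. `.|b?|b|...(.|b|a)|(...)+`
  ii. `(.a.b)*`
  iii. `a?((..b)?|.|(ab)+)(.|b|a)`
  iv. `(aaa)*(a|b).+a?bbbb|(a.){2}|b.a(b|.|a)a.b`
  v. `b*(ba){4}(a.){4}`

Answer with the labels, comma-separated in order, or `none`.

i, iii

i → match
ii → no match
iii → match
iv → no match
v → no match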